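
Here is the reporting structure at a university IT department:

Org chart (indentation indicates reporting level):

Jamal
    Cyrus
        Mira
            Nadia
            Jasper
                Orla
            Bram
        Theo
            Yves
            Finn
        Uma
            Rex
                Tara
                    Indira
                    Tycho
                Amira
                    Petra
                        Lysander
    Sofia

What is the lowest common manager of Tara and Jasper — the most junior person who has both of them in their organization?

Tara's chain of managers is Rex, Uma, Cyrus, Jamal. Jasper's chain of managers is Mira, Cyrus, Jamal. The first manager that appears in both chains is Cyrus.

Cyrus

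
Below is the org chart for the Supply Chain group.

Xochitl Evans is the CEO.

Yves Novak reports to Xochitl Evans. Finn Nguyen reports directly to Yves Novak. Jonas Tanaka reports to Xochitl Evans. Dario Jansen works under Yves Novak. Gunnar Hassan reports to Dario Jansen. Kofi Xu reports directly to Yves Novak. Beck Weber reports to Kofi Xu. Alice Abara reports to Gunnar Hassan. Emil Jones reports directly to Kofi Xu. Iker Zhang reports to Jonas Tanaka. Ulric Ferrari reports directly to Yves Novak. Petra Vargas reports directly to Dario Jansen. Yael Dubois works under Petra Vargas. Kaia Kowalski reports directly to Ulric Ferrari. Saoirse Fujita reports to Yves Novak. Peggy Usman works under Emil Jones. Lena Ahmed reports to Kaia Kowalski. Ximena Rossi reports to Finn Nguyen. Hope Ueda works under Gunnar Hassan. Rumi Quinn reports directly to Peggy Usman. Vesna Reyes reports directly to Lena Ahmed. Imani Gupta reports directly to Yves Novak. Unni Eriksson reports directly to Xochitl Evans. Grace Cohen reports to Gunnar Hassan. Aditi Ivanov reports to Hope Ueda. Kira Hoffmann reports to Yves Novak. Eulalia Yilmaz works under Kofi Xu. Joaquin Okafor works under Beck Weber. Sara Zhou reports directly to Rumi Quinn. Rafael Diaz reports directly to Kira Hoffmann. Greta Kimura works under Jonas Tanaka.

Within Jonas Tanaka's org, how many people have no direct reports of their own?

2

The people in Jonas Tanaka's organization with no one reporting to them are Greta Kimura, Iker Zhang. That is 2.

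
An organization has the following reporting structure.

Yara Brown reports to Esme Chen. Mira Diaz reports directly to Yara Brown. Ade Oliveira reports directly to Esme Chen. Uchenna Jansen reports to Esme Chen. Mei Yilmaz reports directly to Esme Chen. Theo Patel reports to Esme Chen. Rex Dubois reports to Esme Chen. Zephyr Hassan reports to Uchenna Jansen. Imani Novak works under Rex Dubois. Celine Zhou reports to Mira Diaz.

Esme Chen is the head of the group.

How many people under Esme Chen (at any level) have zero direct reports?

The people in Esme Chen's organization with no one reporting to them are Imani Novak, Theo Patel, Mei Yilmaz, Zephyr Hassan, Ade Oliveira, Celine Zhou. That is 6.

6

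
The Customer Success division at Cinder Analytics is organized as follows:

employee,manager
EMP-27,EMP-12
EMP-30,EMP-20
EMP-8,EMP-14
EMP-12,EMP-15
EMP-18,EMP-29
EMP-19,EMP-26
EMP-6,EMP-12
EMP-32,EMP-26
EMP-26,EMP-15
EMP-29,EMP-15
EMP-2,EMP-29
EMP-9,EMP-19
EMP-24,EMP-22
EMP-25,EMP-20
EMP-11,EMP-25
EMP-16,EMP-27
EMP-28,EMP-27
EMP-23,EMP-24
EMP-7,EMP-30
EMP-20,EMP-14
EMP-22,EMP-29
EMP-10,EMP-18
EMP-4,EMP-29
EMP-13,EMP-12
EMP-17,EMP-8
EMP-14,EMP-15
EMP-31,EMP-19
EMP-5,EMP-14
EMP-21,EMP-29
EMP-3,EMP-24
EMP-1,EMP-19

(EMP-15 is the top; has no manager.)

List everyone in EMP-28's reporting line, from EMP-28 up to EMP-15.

EMP-28 -> EMP-27 -> EMP-12 -> EMP-15

EMP-28 reports to EMP-27. EMP-27 reports to EMP-12. EMP-12 reports to EMP-15. EMP-15 is at the top.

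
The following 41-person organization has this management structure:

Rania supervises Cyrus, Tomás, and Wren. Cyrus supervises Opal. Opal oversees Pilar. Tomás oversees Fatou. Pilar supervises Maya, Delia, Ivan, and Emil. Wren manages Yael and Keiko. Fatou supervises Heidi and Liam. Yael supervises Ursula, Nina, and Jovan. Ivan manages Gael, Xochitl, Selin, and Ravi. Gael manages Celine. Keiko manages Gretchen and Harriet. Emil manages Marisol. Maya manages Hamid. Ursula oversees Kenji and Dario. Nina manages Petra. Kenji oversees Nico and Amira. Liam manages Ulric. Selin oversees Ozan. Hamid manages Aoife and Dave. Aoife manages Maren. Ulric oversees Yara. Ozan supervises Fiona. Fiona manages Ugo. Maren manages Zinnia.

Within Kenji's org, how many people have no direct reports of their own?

2

The people in Kenji's organization with no one reporting to them are Amira, Nico. That is 2.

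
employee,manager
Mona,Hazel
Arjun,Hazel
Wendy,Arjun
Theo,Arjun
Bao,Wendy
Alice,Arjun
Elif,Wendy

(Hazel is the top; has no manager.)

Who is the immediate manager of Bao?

Wendy

Bao reports directly to Wendy.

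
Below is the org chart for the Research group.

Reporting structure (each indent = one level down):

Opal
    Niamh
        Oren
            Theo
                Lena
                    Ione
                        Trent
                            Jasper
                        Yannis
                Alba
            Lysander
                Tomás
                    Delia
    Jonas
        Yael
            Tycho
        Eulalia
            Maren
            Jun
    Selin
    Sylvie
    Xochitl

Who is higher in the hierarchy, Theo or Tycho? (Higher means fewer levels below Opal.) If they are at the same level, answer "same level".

same level

Both Theo and Tycho are 3 levels below Opal.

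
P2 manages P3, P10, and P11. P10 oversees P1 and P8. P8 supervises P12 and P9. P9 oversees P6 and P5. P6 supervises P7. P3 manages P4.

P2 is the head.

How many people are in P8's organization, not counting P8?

P8 directly manages P12, P9. P12 has no reports. Under P9: P5, P6, P7 (3). So P8's organization is 2 direct reports plus everyone under them: 1 + 4 = 5.

5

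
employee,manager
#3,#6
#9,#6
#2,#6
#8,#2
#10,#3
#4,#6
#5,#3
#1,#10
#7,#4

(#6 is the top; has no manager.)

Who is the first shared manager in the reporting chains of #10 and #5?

#10's chain of managers is #3, #6. #5's chain of managers is #3, #6. The first manager that appears in both chains is #3.

#3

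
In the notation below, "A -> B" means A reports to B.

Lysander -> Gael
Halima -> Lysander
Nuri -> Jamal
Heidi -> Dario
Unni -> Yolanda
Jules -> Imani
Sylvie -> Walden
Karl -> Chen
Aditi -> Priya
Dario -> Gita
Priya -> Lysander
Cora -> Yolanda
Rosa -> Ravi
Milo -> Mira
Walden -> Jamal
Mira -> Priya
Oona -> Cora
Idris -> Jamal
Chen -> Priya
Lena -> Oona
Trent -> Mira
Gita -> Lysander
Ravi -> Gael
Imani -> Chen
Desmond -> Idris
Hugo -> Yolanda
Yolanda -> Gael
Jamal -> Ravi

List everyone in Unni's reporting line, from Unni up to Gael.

Unni reports to Yolanda. Yolanda reports to Gael. Gael is at the top.

Unni -> Yolanda -> Gael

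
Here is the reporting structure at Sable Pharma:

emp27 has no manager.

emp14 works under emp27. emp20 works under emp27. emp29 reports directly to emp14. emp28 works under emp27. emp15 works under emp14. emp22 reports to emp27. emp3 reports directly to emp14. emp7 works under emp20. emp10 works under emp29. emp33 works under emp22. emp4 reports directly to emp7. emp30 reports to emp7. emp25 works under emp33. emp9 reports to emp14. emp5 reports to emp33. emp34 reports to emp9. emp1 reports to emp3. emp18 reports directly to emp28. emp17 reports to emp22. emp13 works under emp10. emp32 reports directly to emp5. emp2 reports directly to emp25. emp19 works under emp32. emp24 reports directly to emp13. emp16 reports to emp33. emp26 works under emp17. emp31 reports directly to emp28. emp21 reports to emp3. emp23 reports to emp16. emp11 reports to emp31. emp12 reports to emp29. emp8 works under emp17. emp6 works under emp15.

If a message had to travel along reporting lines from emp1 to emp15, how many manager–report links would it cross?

3

emp1 is 2 levels below emp14, and emp15 is 1 level below emp14 (their lowest common manager). The shortest path runs up from emp1 to emp14 and back down to emp15: 2 + 1 = 3 links.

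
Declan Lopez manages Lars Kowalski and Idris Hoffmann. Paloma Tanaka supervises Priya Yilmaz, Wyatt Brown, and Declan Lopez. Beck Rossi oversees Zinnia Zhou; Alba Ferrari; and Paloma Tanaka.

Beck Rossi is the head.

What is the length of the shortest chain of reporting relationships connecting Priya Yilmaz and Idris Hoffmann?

Priya Yilmaz is 1 level below Paloma Tanaka, and Idris Hoffmann is 2 levels below Paloma Tanaka (their lowest common manager). The shortest path runs up from Priya Yilmaz to Paloma Tanaka and back down to Idris Hoffmann: 1 + 2 = 3 links.

3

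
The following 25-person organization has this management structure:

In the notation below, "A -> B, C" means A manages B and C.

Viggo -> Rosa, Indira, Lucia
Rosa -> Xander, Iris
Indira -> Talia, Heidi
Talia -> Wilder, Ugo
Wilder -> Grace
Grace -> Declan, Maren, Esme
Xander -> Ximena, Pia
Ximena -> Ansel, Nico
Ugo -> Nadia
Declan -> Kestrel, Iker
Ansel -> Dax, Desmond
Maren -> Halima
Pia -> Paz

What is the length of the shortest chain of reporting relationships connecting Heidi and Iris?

Heidi is 2 levels below Viggo, and Iris is 2 levels below Viggo (their lowest common manager). The shortest path runs up from Heidi to Viggo and back down to Iris: 2 + 2 = 4 links.

4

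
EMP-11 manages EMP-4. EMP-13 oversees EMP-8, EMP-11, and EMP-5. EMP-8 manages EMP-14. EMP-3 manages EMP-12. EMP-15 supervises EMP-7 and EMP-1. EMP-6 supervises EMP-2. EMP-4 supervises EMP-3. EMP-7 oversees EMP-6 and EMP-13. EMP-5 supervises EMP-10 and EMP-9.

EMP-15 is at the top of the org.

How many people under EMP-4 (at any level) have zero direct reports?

The only person in EMP-4's organization with no one reporting to them is EMP-12. That is 1.

1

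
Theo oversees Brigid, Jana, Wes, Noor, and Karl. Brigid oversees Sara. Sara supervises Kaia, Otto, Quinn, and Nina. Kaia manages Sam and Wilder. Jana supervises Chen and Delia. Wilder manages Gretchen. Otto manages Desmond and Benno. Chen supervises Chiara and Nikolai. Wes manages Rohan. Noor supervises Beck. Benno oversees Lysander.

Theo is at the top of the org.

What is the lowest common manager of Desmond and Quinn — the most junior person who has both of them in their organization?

Desmond's chain of managers is Otto, Sara, Brigid, Theo. Quinn's chain of managers is Sara, Brigid, Theo. The first manager that appears in both chains is Sara.

Sara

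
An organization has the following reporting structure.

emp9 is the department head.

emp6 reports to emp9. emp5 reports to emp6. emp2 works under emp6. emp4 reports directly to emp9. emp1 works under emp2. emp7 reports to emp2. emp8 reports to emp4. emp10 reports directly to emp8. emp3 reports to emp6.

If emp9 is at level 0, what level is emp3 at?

2

Chain from emp3 up to emp9: emp3 → emp6 → emp9. That is 2 steps up, so emp3 is 2 levels below emp9.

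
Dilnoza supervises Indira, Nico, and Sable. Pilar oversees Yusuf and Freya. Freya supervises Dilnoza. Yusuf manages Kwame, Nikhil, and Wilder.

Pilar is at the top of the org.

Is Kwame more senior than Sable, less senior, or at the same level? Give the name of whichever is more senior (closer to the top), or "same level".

Kwame is 2 levels below Pilar; Sable is 3. Kwame is higher.

Kwame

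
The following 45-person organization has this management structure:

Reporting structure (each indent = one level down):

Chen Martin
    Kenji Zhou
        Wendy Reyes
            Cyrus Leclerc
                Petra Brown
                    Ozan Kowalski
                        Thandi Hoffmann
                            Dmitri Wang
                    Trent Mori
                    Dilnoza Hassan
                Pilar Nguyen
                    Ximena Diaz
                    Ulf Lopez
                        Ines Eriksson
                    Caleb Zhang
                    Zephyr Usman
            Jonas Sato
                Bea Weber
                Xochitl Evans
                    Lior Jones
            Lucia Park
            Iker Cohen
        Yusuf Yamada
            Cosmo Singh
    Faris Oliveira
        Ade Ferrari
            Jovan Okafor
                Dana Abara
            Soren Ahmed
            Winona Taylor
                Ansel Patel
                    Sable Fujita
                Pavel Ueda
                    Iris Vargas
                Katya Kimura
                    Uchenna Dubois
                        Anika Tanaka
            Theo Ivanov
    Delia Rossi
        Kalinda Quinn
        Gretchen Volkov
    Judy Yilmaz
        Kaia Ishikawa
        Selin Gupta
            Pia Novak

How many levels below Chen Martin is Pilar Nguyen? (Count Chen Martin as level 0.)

Chain from Pilar Nguyen up to Chen Martin: Pilar Nguyen → Cyrus Leclerc → Wendy Reyes → Kenji Zhou → Chen Martin. That is 4 steps up, so Pilar Nguyen is 4 levels below Chen Martin.

4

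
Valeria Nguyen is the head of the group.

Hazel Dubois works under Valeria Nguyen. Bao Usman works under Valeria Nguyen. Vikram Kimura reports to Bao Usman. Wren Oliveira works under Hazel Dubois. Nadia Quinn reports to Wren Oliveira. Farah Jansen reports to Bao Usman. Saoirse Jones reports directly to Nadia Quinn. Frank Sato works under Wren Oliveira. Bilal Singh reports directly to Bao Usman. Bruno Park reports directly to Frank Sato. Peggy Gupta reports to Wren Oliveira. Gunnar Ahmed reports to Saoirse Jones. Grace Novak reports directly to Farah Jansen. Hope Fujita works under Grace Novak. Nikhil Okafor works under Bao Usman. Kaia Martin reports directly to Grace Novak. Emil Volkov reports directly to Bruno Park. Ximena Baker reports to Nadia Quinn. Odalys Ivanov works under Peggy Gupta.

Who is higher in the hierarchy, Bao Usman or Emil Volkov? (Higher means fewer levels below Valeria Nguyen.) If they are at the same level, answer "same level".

Bao Usman

Bao Usman is 1 level below Valeria Nguyen; Emil Volkov is 5. Bao Usman is higher.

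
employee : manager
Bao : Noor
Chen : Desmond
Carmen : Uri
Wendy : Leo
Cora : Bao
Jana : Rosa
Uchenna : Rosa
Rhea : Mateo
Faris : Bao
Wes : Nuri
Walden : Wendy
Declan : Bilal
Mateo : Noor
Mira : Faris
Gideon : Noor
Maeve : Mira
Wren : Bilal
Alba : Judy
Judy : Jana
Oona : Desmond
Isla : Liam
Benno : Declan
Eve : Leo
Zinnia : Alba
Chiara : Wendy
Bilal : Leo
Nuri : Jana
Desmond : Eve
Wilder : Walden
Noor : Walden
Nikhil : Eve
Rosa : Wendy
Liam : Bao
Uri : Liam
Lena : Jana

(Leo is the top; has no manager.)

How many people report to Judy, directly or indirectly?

Judy directly manages Alba. Under Alba: Zinnia (1). That's 2 in total.

2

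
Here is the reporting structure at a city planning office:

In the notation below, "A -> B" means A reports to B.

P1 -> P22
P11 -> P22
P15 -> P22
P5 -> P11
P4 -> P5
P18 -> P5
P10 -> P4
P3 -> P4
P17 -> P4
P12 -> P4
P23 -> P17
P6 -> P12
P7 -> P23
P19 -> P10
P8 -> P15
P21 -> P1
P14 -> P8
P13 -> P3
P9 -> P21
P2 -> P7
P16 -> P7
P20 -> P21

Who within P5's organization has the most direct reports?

P4

Direct-report counts within P5's organization: P5 has 2; P4 has 4; P12 has 1; P17 has 1; P23 has 1; P7 has 2; P3 has 1; P10 has 1. The largest is 4, held by P4.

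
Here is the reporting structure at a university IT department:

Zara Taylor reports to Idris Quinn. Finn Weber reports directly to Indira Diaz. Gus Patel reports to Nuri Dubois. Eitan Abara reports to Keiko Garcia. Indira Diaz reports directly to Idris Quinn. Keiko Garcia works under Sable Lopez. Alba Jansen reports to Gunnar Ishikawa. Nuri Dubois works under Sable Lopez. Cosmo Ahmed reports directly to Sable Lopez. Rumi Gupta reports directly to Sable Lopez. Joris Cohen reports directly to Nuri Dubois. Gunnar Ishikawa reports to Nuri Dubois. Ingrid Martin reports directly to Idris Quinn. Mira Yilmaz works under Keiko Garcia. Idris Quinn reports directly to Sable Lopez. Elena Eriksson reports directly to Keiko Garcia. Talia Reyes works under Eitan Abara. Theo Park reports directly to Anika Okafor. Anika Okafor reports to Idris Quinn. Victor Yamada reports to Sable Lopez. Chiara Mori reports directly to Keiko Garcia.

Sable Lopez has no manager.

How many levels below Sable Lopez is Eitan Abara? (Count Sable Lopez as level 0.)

Chain from Eitan Abara up to Sable Lopez: Eitan Abara → Keiko Garcia → Sable Lopez. That is 2 steps up, so Eitan Abara is 2 levels below Sable Lopez.

2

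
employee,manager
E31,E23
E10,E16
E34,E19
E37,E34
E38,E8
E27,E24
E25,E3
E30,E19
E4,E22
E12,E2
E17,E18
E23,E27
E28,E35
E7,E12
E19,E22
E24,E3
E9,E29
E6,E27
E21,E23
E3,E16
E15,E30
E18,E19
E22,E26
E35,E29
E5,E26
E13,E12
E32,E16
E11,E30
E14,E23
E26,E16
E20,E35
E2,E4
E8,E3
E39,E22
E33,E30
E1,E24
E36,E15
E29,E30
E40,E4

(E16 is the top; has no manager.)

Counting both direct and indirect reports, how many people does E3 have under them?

E3 directly manages E24, E25, E8. Under E24: E1, E27, E6, E23, E14, E31, E21 (7). E25 has no reports. Under E8: E38 (1). So E3's organization is 3 direct reports plus everyone under them: 8 + 1 + 2 = 11.

11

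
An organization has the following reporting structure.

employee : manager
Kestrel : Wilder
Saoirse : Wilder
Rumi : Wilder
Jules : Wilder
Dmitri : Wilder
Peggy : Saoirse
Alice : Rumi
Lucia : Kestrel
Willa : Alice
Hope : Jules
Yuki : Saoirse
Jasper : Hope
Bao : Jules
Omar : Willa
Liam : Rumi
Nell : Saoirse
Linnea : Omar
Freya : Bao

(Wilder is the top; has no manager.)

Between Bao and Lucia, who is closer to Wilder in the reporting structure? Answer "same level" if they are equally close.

Both Bao and Lucia are 2 levels below Wilder.

same level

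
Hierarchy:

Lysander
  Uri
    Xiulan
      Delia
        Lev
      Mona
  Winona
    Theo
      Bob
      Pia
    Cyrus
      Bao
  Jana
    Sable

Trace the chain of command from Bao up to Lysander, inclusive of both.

Bao reports to Cyrus. Cyrus reports to Winona. Winona reports to Lysander. Lysander is at the top.

Bao -> Cyrus -> Winona -> Lysander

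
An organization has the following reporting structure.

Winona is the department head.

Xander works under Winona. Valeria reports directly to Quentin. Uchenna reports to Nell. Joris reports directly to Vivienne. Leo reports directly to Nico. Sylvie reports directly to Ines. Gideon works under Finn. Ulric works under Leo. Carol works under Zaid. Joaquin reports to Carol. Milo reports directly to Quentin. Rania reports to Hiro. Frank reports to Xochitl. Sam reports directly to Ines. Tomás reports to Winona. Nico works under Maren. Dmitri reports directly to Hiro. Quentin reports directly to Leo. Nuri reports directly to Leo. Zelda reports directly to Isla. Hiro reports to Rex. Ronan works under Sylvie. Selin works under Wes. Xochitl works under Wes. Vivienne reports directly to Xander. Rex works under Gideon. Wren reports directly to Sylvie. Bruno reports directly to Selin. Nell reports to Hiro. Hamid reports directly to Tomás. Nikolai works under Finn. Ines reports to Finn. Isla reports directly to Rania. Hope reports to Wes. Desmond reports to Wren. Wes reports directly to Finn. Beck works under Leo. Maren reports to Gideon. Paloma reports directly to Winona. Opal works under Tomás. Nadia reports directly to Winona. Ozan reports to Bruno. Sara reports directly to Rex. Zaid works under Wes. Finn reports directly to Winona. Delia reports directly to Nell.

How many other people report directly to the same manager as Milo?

Milo reports to Quentin. Quentin's other direct reports are Valeria — 1 peer.

1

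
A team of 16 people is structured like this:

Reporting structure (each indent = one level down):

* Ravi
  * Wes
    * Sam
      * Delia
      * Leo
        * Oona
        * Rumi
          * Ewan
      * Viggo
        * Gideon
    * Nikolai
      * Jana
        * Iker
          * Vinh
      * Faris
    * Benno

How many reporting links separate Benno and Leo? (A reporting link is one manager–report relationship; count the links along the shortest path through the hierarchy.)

Benno is 1 level below Wes, and Leo is 2 levels below Wes (their lowest common manager). The shortest path runs up from Benno to Wes and back down to Leo: 1 + 2 = 3 links.

3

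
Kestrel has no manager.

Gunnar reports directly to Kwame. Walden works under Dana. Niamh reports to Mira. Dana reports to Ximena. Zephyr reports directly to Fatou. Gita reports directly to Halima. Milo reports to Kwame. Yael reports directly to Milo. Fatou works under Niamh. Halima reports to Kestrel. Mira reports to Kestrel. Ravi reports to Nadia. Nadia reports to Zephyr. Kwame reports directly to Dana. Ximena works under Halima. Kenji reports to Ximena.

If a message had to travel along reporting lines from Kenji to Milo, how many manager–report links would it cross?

4

Kenji is 1 level below Ximena, and Milo is 3 levels below Ximena (their lowest common manager). The shortest path runs up from Kenji to Ximena and back down to Milo: 1 + 3 = 4 links.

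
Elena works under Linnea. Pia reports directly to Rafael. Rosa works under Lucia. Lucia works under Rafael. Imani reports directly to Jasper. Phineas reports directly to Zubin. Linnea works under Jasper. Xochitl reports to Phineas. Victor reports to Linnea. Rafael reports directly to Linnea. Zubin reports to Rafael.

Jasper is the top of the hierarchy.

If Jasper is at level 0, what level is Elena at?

Chain from Elena up to Jasper: Elena → Linnea → Jasper. That is 2 steps up, so Elena is 2 levels below Jasper.

2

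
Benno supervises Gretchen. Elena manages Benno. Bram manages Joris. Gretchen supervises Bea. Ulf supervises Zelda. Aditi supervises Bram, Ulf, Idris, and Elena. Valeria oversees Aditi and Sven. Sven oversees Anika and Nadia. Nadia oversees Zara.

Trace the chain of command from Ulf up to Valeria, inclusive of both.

Ulf reports to Aditi. Aditi reports to Valeria. Valeria is at the top.

Ulf -> Aditi -> Valeria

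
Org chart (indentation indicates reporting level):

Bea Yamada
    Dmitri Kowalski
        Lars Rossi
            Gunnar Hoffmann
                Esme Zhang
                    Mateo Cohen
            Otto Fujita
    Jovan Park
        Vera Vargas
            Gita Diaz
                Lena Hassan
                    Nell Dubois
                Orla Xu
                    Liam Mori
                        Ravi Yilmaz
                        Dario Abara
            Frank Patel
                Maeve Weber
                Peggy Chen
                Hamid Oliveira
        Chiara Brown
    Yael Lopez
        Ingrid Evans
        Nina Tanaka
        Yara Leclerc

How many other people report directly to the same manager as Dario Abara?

1

Dario Abara reports to Liam Mori. Liam Mori's other direct reports are Ravi Yilmaz — 1 peer.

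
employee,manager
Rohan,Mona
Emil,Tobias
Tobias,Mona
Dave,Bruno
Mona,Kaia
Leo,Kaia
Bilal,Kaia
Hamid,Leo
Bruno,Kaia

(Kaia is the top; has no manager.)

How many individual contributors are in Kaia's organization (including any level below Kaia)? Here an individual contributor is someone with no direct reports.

5

The people in Kaia's organization with no one reporting to them are Hamid, Dave, Bilal, Emil, Rohan. That is 5.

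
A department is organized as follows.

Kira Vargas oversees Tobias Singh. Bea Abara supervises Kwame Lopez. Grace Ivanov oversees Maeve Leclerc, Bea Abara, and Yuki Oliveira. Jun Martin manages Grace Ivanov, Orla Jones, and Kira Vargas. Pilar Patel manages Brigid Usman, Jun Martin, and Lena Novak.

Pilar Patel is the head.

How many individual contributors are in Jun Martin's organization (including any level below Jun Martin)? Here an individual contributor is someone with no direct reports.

The people in Jun Martin's organization with no one reporting to them are Tobias Singh, Orla Jones, Yuki Oliveira, Kwame Lopez, Maeve Leclerc. That is 5.

5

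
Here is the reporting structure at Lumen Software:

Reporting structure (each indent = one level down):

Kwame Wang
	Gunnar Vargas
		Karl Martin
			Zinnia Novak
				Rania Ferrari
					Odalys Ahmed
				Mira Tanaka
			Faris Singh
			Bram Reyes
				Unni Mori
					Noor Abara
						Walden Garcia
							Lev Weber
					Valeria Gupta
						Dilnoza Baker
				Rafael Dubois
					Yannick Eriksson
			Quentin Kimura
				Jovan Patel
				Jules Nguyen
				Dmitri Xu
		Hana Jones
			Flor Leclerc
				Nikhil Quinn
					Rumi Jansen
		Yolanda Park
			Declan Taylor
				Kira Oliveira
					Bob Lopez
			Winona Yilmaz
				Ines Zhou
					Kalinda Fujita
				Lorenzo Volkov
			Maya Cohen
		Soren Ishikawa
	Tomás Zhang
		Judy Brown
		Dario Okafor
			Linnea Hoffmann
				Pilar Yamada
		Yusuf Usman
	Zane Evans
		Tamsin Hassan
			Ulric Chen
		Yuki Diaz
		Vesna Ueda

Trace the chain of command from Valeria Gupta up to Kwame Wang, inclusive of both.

Valeria Gupta reports to Unni Mori. Unni Mori reports to Bram Reyes. Bram Reyes reports to Karl Martin. Karl Martin reports to Gunnar Vargas. Gunnar Vargas reports to Kwame Wang. Kwame Wang is at the top.

Valeria Gupta -> Unni Mori -> Bram Reyes -> Karl Martin -> Gunnar Vargas -> Kwame Wang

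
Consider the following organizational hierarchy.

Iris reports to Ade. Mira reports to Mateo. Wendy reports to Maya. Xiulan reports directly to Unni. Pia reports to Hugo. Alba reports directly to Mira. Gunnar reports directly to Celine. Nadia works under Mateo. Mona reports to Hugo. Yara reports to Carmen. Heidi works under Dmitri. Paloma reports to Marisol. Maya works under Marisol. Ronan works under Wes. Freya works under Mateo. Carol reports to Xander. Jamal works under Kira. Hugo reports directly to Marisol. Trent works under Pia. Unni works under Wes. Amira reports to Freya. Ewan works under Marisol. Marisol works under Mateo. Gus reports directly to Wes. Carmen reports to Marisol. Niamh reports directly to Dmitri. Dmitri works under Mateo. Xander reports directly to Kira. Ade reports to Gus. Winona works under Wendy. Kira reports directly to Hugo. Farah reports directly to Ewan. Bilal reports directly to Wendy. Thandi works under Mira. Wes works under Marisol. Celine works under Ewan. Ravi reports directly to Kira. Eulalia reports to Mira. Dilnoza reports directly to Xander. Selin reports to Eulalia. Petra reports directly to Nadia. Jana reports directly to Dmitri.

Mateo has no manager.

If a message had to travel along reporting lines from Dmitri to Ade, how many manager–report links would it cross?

5

Dmitri is 1 level below Mateo, and Ade is 4 levels below Mateo (their lowest common manager). The shortest path runs up from Dmitri to Mateo and back down to Ade: 1 + 4 = 5 links.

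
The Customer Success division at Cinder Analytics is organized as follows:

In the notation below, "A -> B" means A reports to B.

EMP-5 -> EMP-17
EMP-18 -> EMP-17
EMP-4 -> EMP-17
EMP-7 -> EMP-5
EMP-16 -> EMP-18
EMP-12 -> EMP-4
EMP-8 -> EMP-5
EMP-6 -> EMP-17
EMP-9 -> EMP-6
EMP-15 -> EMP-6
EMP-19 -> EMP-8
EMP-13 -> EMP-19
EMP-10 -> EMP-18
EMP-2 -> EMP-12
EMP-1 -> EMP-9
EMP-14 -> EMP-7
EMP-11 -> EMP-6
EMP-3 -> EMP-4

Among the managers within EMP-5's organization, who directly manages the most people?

Direct-report counts within EMP-5's organization: EMP-5 has 2; EMP-8 has 1; EMP-19 has 1; EMP-7 has 1. The largest is 2, held by EMP-5.

EMP-5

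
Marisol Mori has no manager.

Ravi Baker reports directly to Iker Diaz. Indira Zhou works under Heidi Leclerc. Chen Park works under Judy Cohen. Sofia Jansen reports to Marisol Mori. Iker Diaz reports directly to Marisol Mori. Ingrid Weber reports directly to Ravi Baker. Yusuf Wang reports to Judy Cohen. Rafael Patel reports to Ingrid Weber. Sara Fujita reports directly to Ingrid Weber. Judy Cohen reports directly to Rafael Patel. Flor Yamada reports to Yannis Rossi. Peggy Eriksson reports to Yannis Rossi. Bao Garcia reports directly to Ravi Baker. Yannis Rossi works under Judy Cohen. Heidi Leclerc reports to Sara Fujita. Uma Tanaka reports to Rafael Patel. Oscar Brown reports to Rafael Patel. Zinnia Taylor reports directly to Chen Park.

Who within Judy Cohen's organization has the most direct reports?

Judy Cohen

Direct-report counts within Judy Cohen's organization: Judy Cohen has 3; Chen Park has 1; Yannis Rossi has 2. The largest is 3, held by Judy Cohen.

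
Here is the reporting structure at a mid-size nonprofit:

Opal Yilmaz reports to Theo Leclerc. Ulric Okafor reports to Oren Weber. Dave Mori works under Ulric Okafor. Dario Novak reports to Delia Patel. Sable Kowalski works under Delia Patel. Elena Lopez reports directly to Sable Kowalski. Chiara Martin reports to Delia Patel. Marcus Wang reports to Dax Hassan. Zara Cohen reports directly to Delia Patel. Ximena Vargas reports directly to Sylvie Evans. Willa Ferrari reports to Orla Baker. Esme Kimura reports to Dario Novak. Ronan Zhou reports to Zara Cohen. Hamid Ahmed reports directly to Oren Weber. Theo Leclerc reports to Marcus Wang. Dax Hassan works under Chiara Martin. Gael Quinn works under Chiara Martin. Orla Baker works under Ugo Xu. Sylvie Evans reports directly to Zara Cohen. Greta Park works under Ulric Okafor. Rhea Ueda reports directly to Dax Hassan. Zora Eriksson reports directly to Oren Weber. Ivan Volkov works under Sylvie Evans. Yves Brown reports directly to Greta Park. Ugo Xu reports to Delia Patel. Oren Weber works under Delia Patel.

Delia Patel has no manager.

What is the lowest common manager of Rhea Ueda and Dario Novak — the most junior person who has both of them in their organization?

Rhea Ueda's chain of managers is Dax Hassan, Chiara Martin, Delia Patel. Dario Novak's chain of managers is Delia Patel. The first manager that appears in both chains is Delia Patel.

Delia Patel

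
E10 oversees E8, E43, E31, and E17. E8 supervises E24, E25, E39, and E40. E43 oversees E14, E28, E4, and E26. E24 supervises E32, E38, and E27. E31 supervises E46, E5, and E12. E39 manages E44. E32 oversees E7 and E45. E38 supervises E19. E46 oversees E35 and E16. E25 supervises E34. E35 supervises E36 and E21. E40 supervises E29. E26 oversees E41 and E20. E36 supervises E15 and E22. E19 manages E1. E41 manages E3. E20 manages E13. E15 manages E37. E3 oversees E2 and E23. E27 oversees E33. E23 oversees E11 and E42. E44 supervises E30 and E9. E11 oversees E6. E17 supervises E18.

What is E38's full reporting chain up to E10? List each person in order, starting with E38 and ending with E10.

E38 -> E24 -> E8 -> E10

E38 reports to E24. E24 reports to E8. E8 reports to E10. E10 is at the top.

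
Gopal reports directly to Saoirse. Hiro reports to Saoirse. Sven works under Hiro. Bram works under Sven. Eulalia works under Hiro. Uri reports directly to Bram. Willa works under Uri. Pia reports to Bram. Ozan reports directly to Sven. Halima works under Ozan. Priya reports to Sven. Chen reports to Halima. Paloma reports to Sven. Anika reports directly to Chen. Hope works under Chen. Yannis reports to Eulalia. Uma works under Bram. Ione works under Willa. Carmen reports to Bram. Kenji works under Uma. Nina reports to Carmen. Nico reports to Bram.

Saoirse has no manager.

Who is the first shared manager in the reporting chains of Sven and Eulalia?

Hiro

Sven's chain of managers is Hiro, Saoirse. Eulalia's chain of managers is Hiro, Saoirse. The first manager that appears in both chains is Hiro.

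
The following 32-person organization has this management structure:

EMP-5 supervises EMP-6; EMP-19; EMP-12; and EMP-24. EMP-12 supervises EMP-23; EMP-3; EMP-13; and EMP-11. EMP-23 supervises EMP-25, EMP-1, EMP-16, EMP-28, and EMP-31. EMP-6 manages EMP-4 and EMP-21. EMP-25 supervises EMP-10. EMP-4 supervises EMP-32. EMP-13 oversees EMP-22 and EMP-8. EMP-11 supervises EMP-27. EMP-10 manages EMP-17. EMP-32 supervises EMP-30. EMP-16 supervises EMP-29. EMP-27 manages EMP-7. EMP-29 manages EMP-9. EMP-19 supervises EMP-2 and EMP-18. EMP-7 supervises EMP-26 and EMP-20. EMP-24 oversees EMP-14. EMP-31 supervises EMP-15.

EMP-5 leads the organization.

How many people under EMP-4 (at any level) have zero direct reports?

1

The only person in EMP-4's organization with no one reporting to them is EMP-30. That is 1.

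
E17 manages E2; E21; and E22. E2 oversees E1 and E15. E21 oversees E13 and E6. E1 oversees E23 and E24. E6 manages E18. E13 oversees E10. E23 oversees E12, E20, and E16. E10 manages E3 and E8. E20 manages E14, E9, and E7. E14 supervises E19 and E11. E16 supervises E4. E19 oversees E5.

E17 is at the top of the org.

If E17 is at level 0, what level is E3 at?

Chain from E3 up to E17: E3 → E10 → E13 → E21 → E17. That is 4 steps up, so E3 is 4 levels below E17.

4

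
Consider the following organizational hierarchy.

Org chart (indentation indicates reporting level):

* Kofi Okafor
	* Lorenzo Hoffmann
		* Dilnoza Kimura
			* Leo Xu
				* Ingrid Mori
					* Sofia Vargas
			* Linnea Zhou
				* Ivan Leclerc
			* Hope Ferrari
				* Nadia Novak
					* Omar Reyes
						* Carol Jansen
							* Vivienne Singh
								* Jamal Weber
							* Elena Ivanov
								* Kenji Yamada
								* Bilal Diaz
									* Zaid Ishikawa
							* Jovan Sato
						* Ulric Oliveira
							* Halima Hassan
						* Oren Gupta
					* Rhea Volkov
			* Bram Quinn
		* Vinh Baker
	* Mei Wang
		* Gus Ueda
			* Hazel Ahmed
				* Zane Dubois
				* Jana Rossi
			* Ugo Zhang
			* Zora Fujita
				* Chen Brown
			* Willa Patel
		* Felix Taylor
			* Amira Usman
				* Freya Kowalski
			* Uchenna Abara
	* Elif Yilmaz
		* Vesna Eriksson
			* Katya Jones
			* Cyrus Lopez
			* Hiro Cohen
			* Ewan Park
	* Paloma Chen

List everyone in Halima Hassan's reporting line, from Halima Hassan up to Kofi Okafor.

Halima Hassan -> Ulric Oliveira -> Omar Reyes -> Nadia Novak -> Hope Ferrari -> Dilnoza Kimura -> Lorenzo Hoffmann -> Kofi Okafor

Halima Hassan reports to Ulric Oliveira. Ulric Oliveira reports to Omar Reyes. Omar Reyes reports to Nadia Novak. Nadia Novak reports to Hope Ferrari. Hope Ferrari reports to Dilnoza Kimura. Dilnoza Kimura reports to Lorenzo Hoffmann. Lorenzo Hoffmann reports to Kofi Okafor. Kofi Okafor is at the top.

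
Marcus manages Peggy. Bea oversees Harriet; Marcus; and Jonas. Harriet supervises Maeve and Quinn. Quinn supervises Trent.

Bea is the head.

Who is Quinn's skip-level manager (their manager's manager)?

Bea

Quinn reports to Harriet, and Harriet reports to Bea. So Quinn's skip-level manager is Bea.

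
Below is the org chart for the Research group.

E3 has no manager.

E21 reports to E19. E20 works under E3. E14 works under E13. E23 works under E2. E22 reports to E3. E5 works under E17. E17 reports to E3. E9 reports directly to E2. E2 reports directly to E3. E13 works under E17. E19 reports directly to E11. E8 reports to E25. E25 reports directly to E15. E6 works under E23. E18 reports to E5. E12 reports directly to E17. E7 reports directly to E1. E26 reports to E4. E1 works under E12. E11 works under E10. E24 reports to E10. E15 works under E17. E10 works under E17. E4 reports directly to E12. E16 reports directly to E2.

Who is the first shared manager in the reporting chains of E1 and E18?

E17

E1's chain of managers is E12, E17, E3. E18's chain of managers is E5, E17, E3. The first manager that appears in both chains is E17.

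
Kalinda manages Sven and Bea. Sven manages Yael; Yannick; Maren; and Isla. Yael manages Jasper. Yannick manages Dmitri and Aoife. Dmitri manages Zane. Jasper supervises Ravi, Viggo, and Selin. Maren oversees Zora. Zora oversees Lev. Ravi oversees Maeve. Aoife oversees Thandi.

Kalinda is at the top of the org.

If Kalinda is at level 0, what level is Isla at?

2

Chain from Isla up to Kalinda: Isla → Sven → Kalinda. That is 2 steps up, so Isla is 2 levels below Kalinda.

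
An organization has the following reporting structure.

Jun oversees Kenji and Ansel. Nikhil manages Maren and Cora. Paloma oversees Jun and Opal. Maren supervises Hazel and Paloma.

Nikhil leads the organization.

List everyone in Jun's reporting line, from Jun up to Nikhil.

Jun reports to Paloma. Paloma reports to Maren. Maren reports to Nikhil. Nikhil is at the top.

Jun -> Paloma -> Maren -> Nikhil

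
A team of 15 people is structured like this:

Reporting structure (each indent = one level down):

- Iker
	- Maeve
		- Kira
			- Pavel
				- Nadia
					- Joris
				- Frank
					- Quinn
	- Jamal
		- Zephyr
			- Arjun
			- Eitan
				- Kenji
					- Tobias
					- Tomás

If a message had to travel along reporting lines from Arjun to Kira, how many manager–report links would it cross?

5

Arjun is 3 levels below Iker, and Kira is 2 levels below Iker (their lowest common manager). The shortest path runs up from Arjun to Iker and back down to Kira: 3 + 2 = 5 links.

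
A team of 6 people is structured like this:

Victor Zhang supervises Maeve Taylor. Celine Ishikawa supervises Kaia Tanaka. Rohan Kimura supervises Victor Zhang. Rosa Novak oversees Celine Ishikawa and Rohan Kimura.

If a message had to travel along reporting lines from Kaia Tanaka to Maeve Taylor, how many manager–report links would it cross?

Kaia Tanaka is 2 levels below Rosa Novak, and Maeve Taylor is 3 levels below Rosa Novak (their lowest common manager). The shortest path runs up from Kaia Tanaka to Rosa Novak and back down to Maeve Taylor: 2 + 3 = 5 links.

5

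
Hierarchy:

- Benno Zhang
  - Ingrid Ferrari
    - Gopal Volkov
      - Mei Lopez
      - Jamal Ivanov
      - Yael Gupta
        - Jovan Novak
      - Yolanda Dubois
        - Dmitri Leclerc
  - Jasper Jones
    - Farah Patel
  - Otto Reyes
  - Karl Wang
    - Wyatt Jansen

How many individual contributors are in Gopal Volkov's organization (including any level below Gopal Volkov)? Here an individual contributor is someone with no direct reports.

The people in Gopal Volkov's organization with no one reporting to them are Dmitri Leclerc, Jovan Novak, Jamal Ivanov, Mei Lopez. That is 4.

4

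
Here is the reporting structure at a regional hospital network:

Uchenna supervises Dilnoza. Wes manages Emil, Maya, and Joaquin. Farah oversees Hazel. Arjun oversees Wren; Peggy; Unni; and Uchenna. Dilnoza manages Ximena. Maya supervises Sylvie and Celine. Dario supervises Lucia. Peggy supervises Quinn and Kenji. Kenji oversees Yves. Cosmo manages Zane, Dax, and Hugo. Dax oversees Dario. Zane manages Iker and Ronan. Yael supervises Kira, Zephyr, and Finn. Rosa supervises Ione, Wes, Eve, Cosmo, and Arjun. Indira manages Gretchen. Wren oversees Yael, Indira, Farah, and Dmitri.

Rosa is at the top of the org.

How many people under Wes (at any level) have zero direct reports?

The people in Wes's organization with no one reporting to them are Joaquin, Celine, Sylvie, Emil. That is 4.

4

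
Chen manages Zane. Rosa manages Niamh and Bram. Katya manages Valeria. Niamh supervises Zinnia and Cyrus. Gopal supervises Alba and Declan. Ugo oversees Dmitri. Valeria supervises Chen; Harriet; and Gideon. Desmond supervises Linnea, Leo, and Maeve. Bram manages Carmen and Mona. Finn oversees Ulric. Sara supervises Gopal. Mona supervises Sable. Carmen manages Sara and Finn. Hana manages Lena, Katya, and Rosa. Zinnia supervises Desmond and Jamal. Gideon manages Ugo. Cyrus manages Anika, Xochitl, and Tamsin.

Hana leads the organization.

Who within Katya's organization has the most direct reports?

Valeria

Direct-report counts within Katya's organization: Katya has 1; Valeria has 3; Gideon has 1; Ugo has 1; Chen has 1. The largest is 3, held by Valeria.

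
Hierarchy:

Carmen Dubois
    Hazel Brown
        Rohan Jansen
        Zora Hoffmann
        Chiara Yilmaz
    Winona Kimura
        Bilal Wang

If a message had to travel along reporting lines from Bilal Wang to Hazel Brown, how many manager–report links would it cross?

Bilal Wang is 2 levels below Carmen Dubois, and Hazel Brown is 1 level below Carmen Dubois (their lowest common manager). The shortest path runs up from Bilal Wang to Carmen Dubois and back down to Hazel Brown: 2 + 1 = 3 links.

3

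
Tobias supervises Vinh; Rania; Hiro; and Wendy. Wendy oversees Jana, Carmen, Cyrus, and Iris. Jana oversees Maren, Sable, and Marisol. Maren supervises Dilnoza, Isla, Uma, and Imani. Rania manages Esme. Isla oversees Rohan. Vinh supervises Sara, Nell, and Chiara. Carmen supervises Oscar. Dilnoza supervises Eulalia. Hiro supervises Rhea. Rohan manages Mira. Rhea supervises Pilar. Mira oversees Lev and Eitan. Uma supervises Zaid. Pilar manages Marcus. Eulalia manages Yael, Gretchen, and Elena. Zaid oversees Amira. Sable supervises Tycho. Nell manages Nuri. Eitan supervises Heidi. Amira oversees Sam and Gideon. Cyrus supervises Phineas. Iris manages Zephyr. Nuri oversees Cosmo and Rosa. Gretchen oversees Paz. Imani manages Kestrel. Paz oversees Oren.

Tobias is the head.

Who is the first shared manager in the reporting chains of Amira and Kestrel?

Amira's chain of managers is Zaid, Uma, Maren, Jana, Wendy, Tobias. Kestrel's chain of managers is Imani, Maren, Jana, Wendy, Tobias. The first manager that appears in both chains is Maren.

Maren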